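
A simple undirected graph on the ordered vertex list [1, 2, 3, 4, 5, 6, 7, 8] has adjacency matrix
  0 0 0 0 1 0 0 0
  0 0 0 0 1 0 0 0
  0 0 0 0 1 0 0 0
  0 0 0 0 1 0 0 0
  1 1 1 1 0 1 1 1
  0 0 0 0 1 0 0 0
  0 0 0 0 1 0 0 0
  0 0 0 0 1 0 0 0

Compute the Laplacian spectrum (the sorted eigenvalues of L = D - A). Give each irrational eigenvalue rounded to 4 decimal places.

[0, 1, 1, 1, 1, 1, 1, 8]

With the vertex order [1, 2, 3, 4, 5, 6, 7, 8], the degrees are [1, 1, 1, 1, 7, 1, 1, 1], giving D = diag(1, 1, 1, 1, 7, 1, 1, 1) and L = D - A. Diagonalising L (or applying a numerical eigensolver to the 8x8 matrix) gives the spectrum above. By the matrix-tree theorem the graph has (1/8) * product of the nonzero eigenvalues = 1 spanning tree. The eigenvalues sum to 14, which equals trace(L) = 2|E|.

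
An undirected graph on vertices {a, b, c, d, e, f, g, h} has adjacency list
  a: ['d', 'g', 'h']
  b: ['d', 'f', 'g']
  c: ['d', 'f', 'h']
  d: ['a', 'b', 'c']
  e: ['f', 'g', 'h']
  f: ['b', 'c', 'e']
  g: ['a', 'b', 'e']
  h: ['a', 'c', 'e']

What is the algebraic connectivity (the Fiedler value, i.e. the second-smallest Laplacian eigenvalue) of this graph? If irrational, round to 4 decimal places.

2

With the vertex order [a, b, c, d, e, f, g, h], the degrees are [3, 3, 3, 3, 3, 3, 3, 3], giving D = diag(3, 3, 3, 3, 3, 3, 3, 3) and L = D - A. The sorted Laplacian eigenvalues are [0, 2, 2, 2, 4, 4, 4, 6]; the algebraic connectivity is the second entry, 2. The eigenvalues sum to 24, which equals trace(L) = 2|E|.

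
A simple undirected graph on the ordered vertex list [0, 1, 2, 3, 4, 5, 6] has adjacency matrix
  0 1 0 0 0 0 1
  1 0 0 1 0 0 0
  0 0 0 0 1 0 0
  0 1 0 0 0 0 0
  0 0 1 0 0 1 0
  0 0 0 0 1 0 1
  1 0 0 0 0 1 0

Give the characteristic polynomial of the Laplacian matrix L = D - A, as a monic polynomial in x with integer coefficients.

x^7 - 12x^6 + 55x^5 - 120x^4 + 126x^3 - 56x^2 + 7x

Each diagonal entry of L is the vertex degree and each off-diagonal entry is -1 where an edge is present, 0 otherwise; in the order [0, 1, 2, 3, 4, 5, 6] the diagonal is [2, 2, 1, 1, 2, 2, 2]. Computing det(xI - L) by cofactor expansion (or equivalently via sum-over-permutations) gives x^7 - 12x^6 + 55x^5 - 120x^4 + 126x^3 - 56x^2 + 7x. The constant term is 0 because L is singular (the all-ones vector lies in its kernel). The eigenvalues sum to 12, which equals trace(L) = 2|E|.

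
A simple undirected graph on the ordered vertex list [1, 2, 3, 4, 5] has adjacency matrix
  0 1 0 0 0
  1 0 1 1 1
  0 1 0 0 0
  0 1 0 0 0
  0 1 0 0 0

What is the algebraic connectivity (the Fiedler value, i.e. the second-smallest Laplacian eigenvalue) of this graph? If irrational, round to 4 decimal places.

1

With the vertex order [1, 2, 3, 4, 5], the degrees are [1, 4, 1, 1, 1], giving D = diag(1, 4, 1, 1, 1) and L = D - A. The sorted Laplacian eigenvalues are [0, 1, 1, 1, 5]; the algebraic connectivity is the second entry, 1. By the matrix-tree theorem the graph has (1/5) * product of the nonzero eigenvalues = 1 spanning tree. There is one zero in the spectrum, matching the 1 component.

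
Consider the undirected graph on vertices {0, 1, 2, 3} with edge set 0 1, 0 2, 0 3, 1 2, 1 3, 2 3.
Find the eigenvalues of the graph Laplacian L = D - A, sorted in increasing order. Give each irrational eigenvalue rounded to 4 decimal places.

[0, 4, 4, 4]

Each diagonal entry of L is the vertex degree and each off-diagonal entry is -1 where an edge is present, 0 otherwise; in the order [0, 1, 2, 3] the diagonal is [3, 3, 3, 3]. L is symmetric positive semidefinite, so every eigenvalue is real and nonnegative. There is one zero in the spectrum, matching the 1 component.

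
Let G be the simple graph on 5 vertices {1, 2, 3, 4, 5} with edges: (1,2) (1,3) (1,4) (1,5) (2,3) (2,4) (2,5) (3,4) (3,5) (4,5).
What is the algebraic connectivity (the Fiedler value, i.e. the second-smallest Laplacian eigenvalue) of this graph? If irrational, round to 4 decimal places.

With the vertex order [1, 2, 3, 4, 5], the degrees are [4, 4, 4, 4, 4], giving D = diag(4, 4, 4, 4, 4) and L = D - A. Computing the eigenvalues of L and sorting gives [0, 5, 5, 5, 5]. The Fiedler value lambda_2 = 5 is strictly positive, so the graph is connected. There is one zero in the spectrum, matching the 1 component.

5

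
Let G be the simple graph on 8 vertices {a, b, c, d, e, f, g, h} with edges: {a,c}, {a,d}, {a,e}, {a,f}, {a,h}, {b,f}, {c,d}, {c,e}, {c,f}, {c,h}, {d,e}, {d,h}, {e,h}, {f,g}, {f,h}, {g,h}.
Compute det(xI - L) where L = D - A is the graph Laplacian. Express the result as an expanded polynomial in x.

x^8 - 32x^7 + 422x^6 - 2944x^5 + 11567x^4 - 25046x^3 + 26792x^2 - 10560x

Each diagonal entry of L is the vertex degree and each off-diagonal entry is -1 where an edge is present, 0 otherwise; in the order [a, b, c, d, e, f, g, h] the diagonal is [5, 1, 5, 4, 4, 5, 2, 6]. Computing det(xI - L) by cofactor expansion (or equivalently via sum-over-permutations) gives x^8 - 32x^7 + 422x^6 - 2944x^5 + 11567x^4 - 25046x^3 + 26792x^2 - 10560x. Since p(0) = det(-L) = 0, x divides p(x). The eigenvalues sum to 32, which equals trace(L) = 2|E|.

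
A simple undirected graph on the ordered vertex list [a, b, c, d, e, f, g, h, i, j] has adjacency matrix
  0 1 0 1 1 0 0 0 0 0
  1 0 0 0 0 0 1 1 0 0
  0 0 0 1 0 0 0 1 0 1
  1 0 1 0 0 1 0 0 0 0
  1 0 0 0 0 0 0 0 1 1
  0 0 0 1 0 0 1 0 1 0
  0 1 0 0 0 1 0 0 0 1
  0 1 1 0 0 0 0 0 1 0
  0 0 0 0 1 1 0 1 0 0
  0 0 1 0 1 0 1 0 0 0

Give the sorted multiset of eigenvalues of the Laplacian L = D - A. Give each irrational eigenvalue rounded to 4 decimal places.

[0, 2, 2, 2, 2, 2, 5, 5, 5, 5]

With the vertex order [a, b, c, d, e, f, g, h, i, j], the degrees are [3, 3, 3, 3, 3, 3, 3, 3, 3, 3], giving D = diag(3, 3, 3, 3, 3, 3, 3, 3, 3, 3) and L = D - A. Since every row of L sums to 0, the all-ones vector is in the kernel and 0 is an eigenvalue. The single zero eigenvalue shows the graph is connected. The eigenvalues sum to 30, which equals trace(L) = 2|E|. There is one zero in the spectrum, matching the 1 component.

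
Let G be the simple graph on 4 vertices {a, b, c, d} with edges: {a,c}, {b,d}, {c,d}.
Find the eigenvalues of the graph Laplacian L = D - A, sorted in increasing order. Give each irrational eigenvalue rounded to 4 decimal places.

Reading degrees in the order [a, b, c, d] gives [1, 1, 2, 2]; set D = diag(1, 1, 2, 2) and form L = D - A. L is symmetric positive semidefinite, so every eigenvalue is real and nonnegative. By the matrix-tree theorem the graph has (1/4) * product of the nonzero eigenvalues = 1 spanning tree. The largest eigenvalue, 3.4142, is at most the vertex count 4.

[0, 0.5858, 2, 3.4142]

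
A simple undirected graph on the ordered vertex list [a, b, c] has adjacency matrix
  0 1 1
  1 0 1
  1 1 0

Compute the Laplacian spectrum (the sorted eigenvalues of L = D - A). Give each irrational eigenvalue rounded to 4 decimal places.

[0, 3, 3]

Each diagonal entry of L is the vertex degree and each off-diagonal entry is -1 where an edge is present, 0 otherwise; in the order [a, b, c] the diagonal is [2, 2, 2]. Diagonalising L (or applying a numerical eigensolver to the 3x3 matrix) gives the spectrum above. The single zero eigenvalue shows the graph is connected. By the matrix-tree theorem the graph has (1/3) * product of the nonzero eigenvalues = 3 spanning trees.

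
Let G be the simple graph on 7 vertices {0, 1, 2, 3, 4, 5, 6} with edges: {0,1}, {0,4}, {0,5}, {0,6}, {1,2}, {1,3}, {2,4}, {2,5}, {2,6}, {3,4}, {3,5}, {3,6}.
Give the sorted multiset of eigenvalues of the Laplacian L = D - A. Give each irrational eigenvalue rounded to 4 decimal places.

[0, 3, 3, 3, 4, 4, 7]

With the vertex order [0, 1, 2, 3, 4, 5, 6], the degrees are [4, 3, 4, 4, 3, 3, 3], giving D = diag(4, 3, 4, 4, 3, 3, 3) and L = D - A. L is symmetric positive semidefinite, so every eigenvalue is real and nonnegative. The single zero eigenvalue shows the graph is connected.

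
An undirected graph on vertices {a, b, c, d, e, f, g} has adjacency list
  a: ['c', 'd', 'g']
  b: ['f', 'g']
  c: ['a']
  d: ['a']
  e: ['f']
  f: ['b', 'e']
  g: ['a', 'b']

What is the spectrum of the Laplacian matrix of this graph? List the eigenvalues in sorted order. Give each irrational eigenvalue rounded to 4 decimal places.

[0, 0.2254, 1, 1, 2.1859, 3.3604, 4.2283]

With the vertex order [a, b, c, d, e, f, g], the degrees are [3, 2, 1, 1, 1, 2, 2], giving D = diag(3, 2, 1, 1, 1, 2, 2) and L = D - A. L is symmetric positive semidefinite, so every eigenvalue is real and nonnegative. The eigenvalues sum to 12, which equals trace(L) = 2|E|.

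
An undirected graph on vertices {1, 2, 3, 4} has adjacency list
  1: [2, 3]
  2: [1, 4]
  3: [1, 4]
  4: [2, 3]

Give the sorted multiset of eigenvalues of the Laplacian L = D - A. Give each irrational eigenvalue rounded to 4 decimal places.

With the vertex order [1, 2, 3, 4], the degrees are [2, 2, 2, 2], giving D = diag(2, 2, 2, 2) and L = D - A. Diagonalising L (or applying a numerical eigensolver to the 4x4 matrix) gives the spectrum above.

[0, 2, 2, 4]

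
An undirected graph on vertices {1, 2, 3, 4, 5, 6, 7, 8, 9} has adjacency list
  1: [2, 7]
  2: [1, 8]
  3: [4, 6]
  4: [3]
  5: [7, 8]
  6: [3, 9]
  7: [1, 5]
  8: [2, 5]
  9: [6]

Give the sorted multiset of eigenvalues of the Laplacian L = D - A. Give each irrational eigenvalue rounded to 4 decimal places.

Reading degrees in the order [1, 2, 3, 4, 5, 6, 7, 8, 9] gives [2, 2, 2, 1, 2, 2, 2, 2, 1]; set D = diag(2, 2, 2, 1, 2, 2, 2, 2, 1) and form L = D - A. L is symmetric positive semidefinite, so every eigenvalue is real and nonnegative. The 2 zero eigenvalues correspond to the 2 connected components. The largest eigenvalue, 3.6180, is at most the vertex count 9. The eigenvalues sum to 16, which equals trace(L) = 2|E|.

[0, 0, 0.5858, 1.3820, 1.3820, 2, 3.4142, 3.6180, 3.6180]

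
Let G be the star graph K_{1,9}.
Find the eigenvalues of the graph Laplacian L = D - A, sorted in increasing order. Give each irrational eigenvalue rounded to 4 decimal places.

The graph has 10 vertices and degree multiset [9, 1, 1, 1, 1, 1, 1, 1, 1, 1]; D is the diagonal matrix of degrees and L = D - A. The multiplicity of 0 as a Laplacian eigenvalue equals the number of connected components. By the matrix-tree theorem the graph has (1/10) * product of the nonzero eigenvalues = 1 spanning tree.

[0, 1, 1, 1, 1, 1, 1, 1, 1, 10]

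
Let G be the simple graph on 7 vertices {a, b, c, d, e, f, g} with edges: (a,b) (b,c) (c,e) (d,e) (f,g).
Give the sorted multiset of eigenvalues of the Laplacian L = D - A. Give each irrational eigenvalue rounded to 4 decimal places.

Reading degrees in the order [a, b, c, d, e, f, g] gives [1, 2, 2, 1, 2, 1, 1]; set D = diag(1, 2, 2, 1, 2, 1, 1) and form L = D - A. Diagonalising L (or applying a numerical eigensolver to the 7x7 matrix) gives the spectrum above. The 2 zero eigenvalues correspond to the 2 connected components. The eigenvalues sum to 10, which equals trace(L) = 2|E|.

[0, 0, 0.3820, 1.3820, 2, 2.6180, 3.6180]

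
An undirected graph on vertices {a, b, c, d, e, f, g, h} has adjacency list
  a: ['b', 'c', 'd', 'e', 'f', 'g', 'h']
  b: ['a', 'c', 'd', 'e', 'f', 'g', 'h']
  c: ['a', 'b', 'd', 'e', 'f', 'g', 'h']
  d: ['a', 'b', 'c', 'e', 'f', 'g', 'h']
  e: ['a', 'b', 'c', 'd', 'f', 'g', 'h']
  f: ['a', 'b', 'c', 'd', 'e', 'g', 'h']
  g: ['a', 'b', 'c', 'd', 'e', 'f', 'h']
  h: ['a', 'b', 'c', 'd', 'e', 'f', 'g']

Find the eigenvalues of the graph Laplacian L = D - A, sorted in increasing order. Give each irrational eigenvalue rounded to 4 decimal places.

[0, 8, 8, 8, 8, 8, 8, 8]

Reading degrees in the order [a, b, c, d, e, f, g, h] gives [7, 7, 7, 7, 7, 7, 7, 7]; set D = diag(7, 7, 7, 7, 7, 7, 7, 7) and form L = D - A. L is symmetric positive semidefinite, so every eigenvalue is real and nonnegative. The single zero eigenvalue shows the graph is connected. There is one zero in the spectrum, matching the 1 component.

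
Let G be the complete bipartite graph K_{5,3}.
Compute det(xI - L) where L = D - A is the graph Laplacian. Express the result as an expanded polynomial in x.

The graph has 8 vertices and degree multiset [5, 5, 5, 3, 3, 3, 3, 3]; D is the diagonal matrix of degrees and L = D - A. Computing det(xI - L) by cofactor expansion (or equivalently via sum-over-permutations) gives x^8 - 30x^7 + 375x^6 - 2540x^5 + 10095x^4 - 23598x^3 + 30105x^2 - 16200x. The coefficient of x^7 equals -trace(L) = -30, matching the sum of degrees. By the matrix-tree theorem the graph has (1/8) * product of the nonzero eigenvalues = 2025 spanning trees. There is one zero in the spectrum, matching the 1 component.

x^8 - 30x^7 + 375x^6 - 2540x^5 + 10095x^4 - 23598x^3 + 30105x^2 - 16200x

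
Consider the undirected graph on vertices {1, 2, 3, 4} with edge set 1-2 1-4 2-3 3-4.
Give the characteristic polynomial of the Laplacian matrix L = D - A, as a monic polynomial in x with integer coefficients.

x^4 - 8x^3 + 20x^2 - 16x

Reading degrees in the order [1, 2, 3, 4] gives [2, 2, 2, 2]; set D = diag(2, 2, 2, 2) and form L = D - A. The eigenvalues of L are [0, 2, 2, 4]; the characteristic polynomial is the product of (x - lambda_i), which multiplies out to x^4 - 8x^3 + 20x^2 - 16x. Since p(0) = det(-L) = 0, x divides p(x). There is one zero in the spectrum, matching the 1 component.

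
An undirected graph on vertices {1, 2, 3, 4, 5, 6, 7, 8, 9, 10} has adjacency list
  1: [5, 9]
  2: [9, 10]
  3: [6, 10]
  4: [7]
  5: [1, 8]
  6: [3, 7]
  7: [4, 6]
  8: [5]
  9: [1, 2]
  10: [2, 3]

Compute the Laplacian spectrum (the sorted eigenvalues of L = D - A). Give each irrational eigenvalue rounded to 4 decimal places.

[0, 0.0979, 0.3820, 0.8244, 1.3820, 2, 2.6180, 3.1756, 3.6180, 3.9021]

With the vertex order [1, 2, 3, 4, 5, 6, 7, 8, 9, 10], the degrees are [2, 2, 2, 1, 2, 2, 2, 1, 2, 2], giving D = diag(2, 2, 2, 1, 2, 2, 2, 1, 2, 2) and L = D - A. The multiplicity of 0 as a Laplacian eigenvalue equals the number of connected components. The single zero eigenvalue shows the graph is connected. By the matrix-tree theorem the graph has (1/10) * product of the nonzero eigenvalues = 1 spanning tree. The largest eigenvalue, 3.9021, is at most the vertex count 10.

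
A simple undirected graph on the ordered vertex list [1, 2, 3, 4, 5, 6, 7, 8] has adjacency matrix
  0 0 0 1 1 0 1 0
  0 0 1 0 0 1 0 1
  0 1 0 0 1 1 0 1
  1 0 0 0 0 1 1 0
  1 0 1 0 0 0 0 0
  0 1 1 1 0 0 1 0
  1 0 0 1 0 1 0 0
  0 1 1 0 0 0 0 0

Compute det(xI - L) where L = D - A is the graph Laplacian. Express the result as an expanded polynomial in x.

Reading degrees in the order [1, 2, 3, 4, 5, 6, 7, 8] gives [3, 3, 4, 3, 2, 4, 3, 2]; set D = diag(3, 3, 4, 3, 2, 4, 3, 2) and form L = D - A. Computing det(xI - L) by cofactor expansion (or equivalently via sum-over-permutations) gives x^8 - 24x^7 + 238x^6 - 1256x^5 + 3776x^4 - 6388x^3 + 5536x^2 - 1856x. The coefficient of x^7 equals -trace(L) = -24, matching the sum of degrees. The largest eigenvalue, 5.6138, is at most the vertex count 8.

x^8 - 24x^7 + 238x^6 - 1256x^5 + 3776x^4 - 6388x^3 + 5536x^2 - 1856x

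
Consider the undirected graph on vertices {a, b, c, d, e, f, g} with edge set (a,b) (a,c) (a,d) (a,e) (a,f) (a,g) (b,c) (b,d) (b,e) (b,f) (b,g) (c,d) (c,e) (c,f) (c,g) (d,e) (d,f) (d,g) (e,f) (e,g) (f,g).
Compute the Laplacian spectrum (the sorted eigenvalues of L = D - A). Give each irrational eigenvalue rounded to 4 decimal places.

[0, 7, 7, 7, 7, 7, 7]

Reading degrees in the order [a, b, c, d, e, f, g] gives [6, 6, 6, 6, 6, 6, 6]; set D = diag(6, 6, 6, 6, 6, 6, 6) and form L = D - A. L is symmetric positive semidefinite, so every eigenvalue is real and nonnegative. The single zero eigenvalue shows the graph is connected. By the matrix-tree theorem the graph has (1/7) * product of the nonzero eigenvalues = 16807 spanning trees.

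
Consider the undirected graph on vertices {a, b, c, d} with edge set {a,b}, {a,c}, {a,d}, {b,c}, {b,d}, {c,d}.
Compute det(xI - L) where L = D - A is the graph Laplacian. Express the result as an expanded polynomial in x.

x^4 - 12x^3 + 48x^2 - 64x

Reading degrees in the order [a, b, c, d] gives [3, 3, 3, 3]; set D = diag(3, 3, 3, 3) and form L = D - A. L has integer entries, so p(x) = det(xI - L) has integer coefficients. Expanding the determinant yields x^4 - 12x^3 + 48x^2 - 64x. Since p(0) = det(-L) = 0, x divides p(x). The largest eigenvalue, 4, is at most the vertex count 4. By the matrix-tree theorem the graph has (1/4) * product of the nonzero eigenvalues = 16 spanning trees.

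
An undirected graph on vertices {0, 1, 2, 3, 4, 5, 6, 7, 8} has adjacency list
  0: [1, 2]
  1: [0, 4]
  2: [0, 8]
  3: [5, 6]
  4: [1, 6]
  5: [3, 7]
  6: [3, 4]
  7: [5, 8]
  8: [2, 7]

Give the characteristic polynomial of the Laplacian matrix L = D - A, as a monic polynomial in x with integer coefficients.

Reading degrees in the order [0, 1, 2, 3, 4, 5, 6, 7, 8] gives [2, 2, 2, 2, 2, 2, 2, 2, 2]; set D = diag(2, 2, 2, 2, 2, 2, 2, 2, 2) and form L = D - A. Computing det(xI - L) by cofactor expansion (or equivalently via sum-over-permutations) gives x^9 - 18x^8 + 135x^7 - 546x^6 + 1287x^5 - 1782x^4 + 1386x^3 - 540x^2 + 81x. Since p(0) = det(-L) = 0, x divides p(x). There is one zero in the spectrum, matching the 1 component. By the matrix-tree theorem the graph has (1/9) * product of the nonzero eigenvalues = 9 spanning trees.

x^9 - 18x^8 + 135x^7 - 546x^6 + 1287x^5 - 1782x^4 + 1386x^3 - 540x^2 + 81x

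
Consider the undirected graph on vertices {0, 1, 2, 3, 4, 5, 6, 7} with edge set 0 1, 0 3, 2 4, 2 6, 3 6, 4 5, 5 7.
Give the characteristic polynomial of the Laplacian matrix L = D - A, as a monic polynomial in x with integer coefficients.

x^8 - 14x^7 + 78x^6 - 220x^5 + 330x^4 - 252x^3 + 84x^2 - 8x

With the vertex order [0, 1, 2, 3, 4, 5, 6, 7], the degrees are [2, 1, 2, 2, 2, 2, 2, 1], giving D = diag(2, 1, 2, 2, 2, 2, 2, 1) and L = D - A. Computing det(xI - L) by cofactor expansion (or equivalently via sum-over-permutations) gives x^8 - 14x^7 + 78x^6 - 220x^5 + 330x^4 - 252x^3 + 84x^2 - 8x. Since p(0) = det(-L) = 0, x divides p(x). The eigenvalues sum to 14, which equals trace(L) = 2|E|.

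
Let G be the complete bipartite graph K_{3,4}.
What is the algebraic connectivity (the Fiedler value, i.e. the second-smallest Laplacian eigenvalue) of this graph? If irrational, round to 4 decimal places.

3

The graph has 7 vertices and degree multiset [4, 4, 4, 3, 3, 3, 3]; D is the diagonal matrix of degrees and L = D - A. Computing the eigenvalues of L and sorting gives [0, 3, 3, 3, 4, 4, 7]. The Fiedler value lambda_2 = 3 is strictly positive, so the graph is connected. The eigenvalues sum to 24, which equals trace(L) = 2|E|.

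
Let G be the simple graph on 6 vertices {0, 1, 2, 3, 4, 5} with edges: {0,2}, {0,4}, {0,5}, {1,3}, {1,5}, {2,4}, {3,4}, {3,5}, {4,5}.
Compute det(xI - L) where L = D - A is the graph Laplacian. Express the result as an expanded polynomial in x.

Each diagonal entry of L is the vertex degree and each off-diagonal entry is -1 where an edge is present, 0 otherwise; in the order [0, 1, 2, 3, 4, 5] the diagonal is [3, 2, 2, 3, 4, 4]. Computing det(xI - L) by cofactor expansion (or equivalently via sum-over-permutations) gives x^6 - 18x^5 + 124x^4 - 404x^3 + 611x^2 - 330x. The constant term is 0 because L is singular (the all-ones vector lies in its kernel). The eigenvalues sum to 18, which equals trace(L) = 2|E|.

x^6 - 18x^5 + 124x^4 - 404x^3 + 611x^2 - 330x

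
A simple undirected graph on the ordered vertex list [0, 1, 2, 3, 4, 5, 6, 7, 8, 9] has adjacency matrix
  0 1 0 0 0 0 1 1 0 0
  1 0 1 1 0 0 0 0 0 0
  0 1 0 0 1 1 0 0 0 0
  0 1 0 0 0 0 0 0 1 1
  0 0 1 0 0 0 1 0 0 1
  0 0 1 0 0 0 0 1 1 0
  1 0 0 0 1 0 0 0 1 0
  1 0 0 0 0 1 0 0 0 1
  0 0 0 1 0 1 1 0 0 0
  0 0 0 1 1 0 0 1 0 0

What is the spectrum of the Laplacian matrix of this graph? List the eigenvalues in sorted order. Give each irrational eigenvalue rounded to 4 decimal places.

Each diagonal entry of L is the vertex degree and each off-diagonal entry is -1 where an edge is present, 0 otherwise; in the order [0, 1, 2, 3, 4, 5, 6, 7, 8, 9] the diagonal is [3, 3, 3, 3, 3, 3, 3, 3, 3, 3]. The multiplicity of 0 as a Laplacian eigenvalue equals the number of connected components.

[0, 2, 2, 2, 2, 2, 5, 5, 5, 5]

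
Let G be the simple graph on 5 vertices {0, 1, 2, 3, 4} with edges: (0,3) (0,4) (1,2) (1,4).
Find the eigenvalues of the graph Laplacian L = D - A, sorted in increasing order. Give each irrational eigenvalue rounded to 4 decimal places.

[0, 0.3820, 1.3820, 2.6180, 3.6180]

Each diagonal entry of L is the vertex degree and each off-diagonal entry is -1 where an edge is present, 0 otherwise; in the order [0, 1, 2, 3, 4] the diagonal is [2, 2, 1, 1, 2]. The multiplicity of 0 as a Laplacian eigenvalue equals the number of connected components. By the matrix-tree theorem the graph has (1/5) * product of the nonzero eigenvalues = 1 spanning tree. There is one zero in the spectrum, matching the 1 component.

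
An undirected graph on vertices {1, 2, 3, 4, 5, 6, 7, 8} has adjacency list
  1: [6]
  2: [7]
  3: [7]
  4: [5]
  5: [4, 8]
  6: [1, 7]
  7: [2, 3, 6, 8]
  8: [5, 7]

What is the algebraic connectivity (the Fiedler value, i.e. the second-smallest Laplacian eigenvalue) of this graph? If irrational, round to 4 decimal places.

0.2538

Each diagonal entry of L is the vertex degree and each off-diagonal entry is -1 where an edge is present, 0 otherwise; in the order [1, 2, 3, 4, 5, 6, 7, 8] the diagonal is [1, 1, 1, 1, 2, 2, 4, 2]. Computing the eigenvalues of L and sorting gives [0, 0.2538, 0.5472, 1, 1.4689, 2.4066, 3.1504, 5.1732]. The Fiedler value lambda_2 = 0.2538 is strictly positive, so the graph is connected. The largest eigenvalue, 5.1732, is at most the vertex count 8. The eigenvalues sum to 14, which equals trace(L) = 2|E|.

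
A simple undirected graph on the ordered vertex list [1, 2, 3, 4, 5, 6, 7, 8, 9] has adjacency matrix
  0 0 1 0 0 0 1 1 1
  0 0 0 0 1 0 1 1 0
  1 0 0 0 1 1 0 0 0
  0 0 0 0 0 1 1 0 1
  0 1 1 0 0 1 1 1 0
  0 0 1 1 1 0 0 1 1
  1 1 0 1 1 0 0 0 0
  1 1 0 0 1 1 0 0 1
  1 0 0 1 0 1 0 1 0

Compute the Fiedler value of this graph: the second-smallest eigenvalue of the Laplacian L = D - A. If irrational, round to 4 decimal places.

Each diagonal entry of L is the vertex degree and each off-diagonal entry is -1 where an edge is present, 0 otherwise; in the order [1, 2, 3, 4, 5, 6, 7, 8, 9] the diagonal is [4, 3, 3, 3, 5, 5, 4, 5, 4]. Computing the eigenvalues of L and sorting gives [0, 2.2001, 2.4156, 3.3713, 3.6444, 5.0252, 5.8028, 6.5741, 6.9666]. The Fiedler value lambda_2 = 2.2001 is strictly positive, so the graph is connected. The eigenvalues sum to 36, which equals trace(L) = 2|E|.

2.2001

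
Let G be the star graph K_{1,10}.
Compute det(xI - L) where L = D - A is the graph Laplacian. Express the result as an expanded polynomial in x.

The graph has 11 vertices and degree multiset [10, 1, 1, 1, 1, 1, 1, 1, 1, 1, 1]; D is the diagonal matrix of degrees and L = D - A. L has integer entries, so p(x) = det(xI - L) has integer coefficients. Expanding the determinant yields x^11 - 20x^10 + 135x^9 - 480x^8 + 1050x^7 - 1512x^6 + 1470x^5 - 960x^4 + 405x^3 - 100x^2 + 11x. Since p(0) = det(-L) = 0, x divides p(x). By the matrix-tree theorem the graph has (1/11) * product of the nonzero eigenvalues = 1 spanning tree.

x^11 - 20x^10 + 135x^9 - 480x^8 + 1050x^7 - 1512x^6 + 1470x^5 - 960x^4 + 405x^3 - 100x^2 + 11x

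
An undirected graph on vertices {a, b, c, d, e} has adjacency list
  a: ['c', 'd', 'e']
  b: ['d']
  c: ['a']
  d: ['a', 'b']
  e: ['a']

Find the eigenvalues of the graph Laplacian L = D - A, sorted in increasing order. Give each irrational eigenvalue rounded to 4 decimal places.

With the vertex order [a, b, c, d, e], the degrees are [3, 1, 1, 2, 1], giving D = diag(3, 1, 1, 2, 1) and L = D - A. Diagonalising L (or applying a numerical eigensolver to the 5x5 matrix) gives the spectrum above. The single zero eigenvalue shows the graph is connected.

[0, 0.5188, 1, 2.3111, 4.1701]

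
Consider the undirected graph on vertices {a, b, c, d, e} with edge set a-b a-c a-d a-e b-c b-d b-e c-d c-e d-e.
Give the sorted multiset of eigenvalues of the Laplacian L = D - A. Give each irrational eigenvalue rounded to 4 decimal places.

[0, 5, 5, 5, 5]

With the vertex order [a, b, c, d, e], the degrees are [4, 4, 4, 4, 4], giving D = diag(4, 4, 4, 4, 4) and L = D - A. L is symmetric positive semidefinite, so every eigenvalue is real and nonnegative. The single zero eigenvalue shows the graph is connected. The eigenvalues sum to 20, which equals trace(L) = 2|E|.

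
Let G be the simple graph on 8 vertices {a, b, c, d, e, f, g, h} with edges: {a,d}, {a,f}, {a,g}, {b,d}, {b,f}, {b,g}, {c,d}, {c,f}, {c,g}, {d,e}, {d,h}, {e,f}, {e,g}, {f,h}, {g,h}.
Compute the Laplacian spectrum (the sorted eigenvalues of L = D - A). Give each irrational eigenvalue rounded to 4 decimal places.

Reading degrees in the order [a, b, c, d, e, f, g, h] gives [3, 3, 3, 5, 3, 5, 5, 3]; set D = diag(3, 3, 3, 5, 3, 5, 5, 3) and form L = D - A. Since every row of L sums to 0, the all-ones vector is in the kernel and 0 is an eigenvalue. The single zero eigenvalue shows the graph is connected.

[0, 3, 3, 3, 3, 5, 5, 8]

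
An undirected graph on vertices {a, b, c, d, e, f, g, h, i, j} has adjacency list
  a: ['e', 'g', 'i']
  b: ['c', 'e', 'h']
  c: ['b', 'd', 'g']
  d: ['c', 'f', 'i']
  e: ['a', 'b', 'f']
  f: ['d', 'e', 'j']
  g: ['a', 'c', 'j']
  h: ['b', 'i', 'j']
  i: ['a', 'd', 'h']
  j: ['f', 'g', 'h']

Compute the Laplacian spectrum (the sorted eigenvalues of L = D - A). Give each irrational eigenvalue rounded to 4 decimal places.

[0, 2, 2, 2, 2, 2, 5, 5, 5, 5]

Each diagonal entry of L is the vertex degree and each off-diagonal entry is -1 where an edge is present, 0 otherwise; in the order [a, b, c, d, e, f, g, h, i, j] the diagonal is [3, 3, 3, 3, 3, 3, 3, 3, 3, 3]. Since every row of L sums to 0, the all-ones vector is in the kernel and 0 is an eigenvalue. The single zero eigenvalue shows the graph is connected. By the matrix-tree theorem the graph has (1/10) * product of the nonzero eigenvalues = 2000 spanning trees.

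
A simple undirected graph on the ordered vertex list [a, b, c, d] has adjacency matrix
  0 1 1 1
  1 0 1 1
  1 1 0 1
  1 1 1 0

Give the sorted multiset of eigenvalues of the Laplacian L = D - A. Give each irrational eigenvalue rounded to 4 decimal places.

Reading degrees in the order [a, b, c, d] gives [3, 3, 3, 3]; set D = diag(3, 3, 3, 3) and form L = D - A. L is symmetric positive semidefinite, so every eigenvalue is real and nonnegative. The single zero eigenvalue shows the graph is connected. By the matrix-tree theorem the graph has (1/4) * product of the nonzero eigenvalues = 16 spanning trees.

[0, 4, 4, 4]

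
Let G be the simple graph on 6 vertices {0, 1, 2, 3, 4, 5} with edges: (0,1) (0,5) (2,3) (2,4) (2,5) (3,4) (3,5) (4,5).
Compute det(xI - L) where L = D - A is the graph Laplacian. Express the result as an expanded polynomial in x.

x^6 - 16x^5 + 96x^4 - 262x^3 + 304x^2 - 96x

Each diagonal entry of L is the vertex degree and each off-diagonal entry is -1 where an edge is present, 0 otherwise; in the order [0, 1, 2, 3, 4, 5] the diagonal is [2, 1, 3, 3, 3, 4]. Computing det(xI - L) by cofactor expansion (or equivalently via sum-over-permutations) gives x^6 - 16x^5 + 96x^4 - 262x^3 + 304x^2 - 96x. The coefficient of x^5 equals -trace(L) = -16, matching the sum of degrees.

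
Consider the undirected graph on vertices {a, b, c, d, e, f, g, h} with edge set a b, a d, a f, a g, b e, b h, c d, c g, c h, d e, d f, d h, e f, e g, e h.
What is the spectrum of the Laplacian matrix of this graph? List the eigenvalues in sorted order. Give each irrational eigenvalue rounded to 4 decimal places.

[0, 2.2413, 2.5575, 3, 4.2734, 5, 5.9119, 7.0159]

Each diagonal entry of L is the vertex degree and each off-diagonal entry is -1 where an edge is present, 0 otherwise; in the order [a, b, c, d, e, f, g, h] the diagonal is [4, 3, 3, 5, 5, 3, 3, 4]. Since every row of L sums to 0, the all-ones vector is in the kernel and 0 is an eigenvalue. There is one zero in the spectrum, matching the 1 component.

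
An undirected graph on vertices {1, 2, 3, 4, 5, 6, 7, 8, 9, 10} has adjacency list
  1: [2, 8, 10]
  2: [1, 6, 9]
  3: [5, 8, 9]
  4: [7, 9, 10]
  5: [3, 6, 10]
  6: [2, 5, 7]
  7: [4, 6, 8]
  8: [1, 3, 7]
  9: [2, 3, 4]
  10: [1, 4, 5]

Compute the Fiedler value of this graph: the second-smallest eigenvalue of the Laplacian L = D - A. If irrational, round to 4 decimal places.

2

With the vertex order [1, 2, 3, 4, 5, 6, 7, 8, 9, 10], the degrees are [3, 3, 3, 3, 3, 3, 3, 3, 3, 3], giving D = diag(3, 3, 3, 3, 3, 3, 3, 3, 3, 3) and L = D - A. The sorted Laplacian eigenvalues are [0, 2, 2, 2, 2, 2, 5, 5, 5, 5]; the algebraic connectivity is the second entry, 2. There is one zero in the spectrum, matching the 1 component. The largest eigenvalue, 5, is at most the vertex count 10.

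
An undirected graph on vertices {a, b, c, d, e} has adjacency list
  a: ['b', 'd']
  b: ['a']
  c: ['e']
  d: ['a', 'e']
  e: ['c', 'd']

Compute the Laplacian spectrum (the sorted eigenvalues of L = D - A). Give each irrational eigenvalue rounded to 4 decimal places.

[0, 0.3820, 1.3820, 2.6180, 3.6180]

Each diagonal entry of L is the vertex degree and each off-diagonal entry is -1 where an edge is present, 0 otherwise; in the order [a, b, c, d, e] the diagonal is [2, 1, 1, 2, 2]. The multiplicity of 0 as a Laplacian eigenvalue equals the number of connected components. The single zero eigenvalue shows the graph is connected. There is one zero in the spectrum, matching the 1 component.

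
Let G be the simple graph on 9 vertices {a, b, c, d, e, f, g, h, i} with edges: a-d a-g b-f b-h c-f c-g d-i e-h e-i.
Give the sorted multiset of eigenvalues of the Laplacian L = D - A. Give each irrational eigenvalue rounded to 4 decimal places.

Each diagonal entry of L is the vertex degree and each off-diagonal entry is -1 where an edge is present, 0 otherwise; in the order [a, b, c, d, e, f, g, h, i] the diagonal is [2, 2, 2, 2, 2, 2, 2, 2, 2]. Diagonalising L (or applying a numerical eigensolver to the 9x9 matrix) gives the spectrum above. The single zero eigenvalue shows the graph is connected. By the matrix-tree theorem the graph has (1/9) * product of the nonzero eigenvalues = 9 spanning trees.

[0, 0.4679, 0.4679, 1.6527, 1.6527, 3, 3, 3.8794, 3.8794]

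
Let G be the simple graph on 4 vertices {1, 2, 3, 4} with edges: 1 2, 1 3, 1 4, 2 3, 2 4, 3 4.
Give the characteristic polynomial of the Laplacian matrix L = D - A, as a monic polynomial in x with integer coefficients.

x^4 - 12x^3 + 48x^2 - 64x

Reading degrees in the order [1, 2, 3, 4] gives [3, 3, 3, 3]; set D = diag(3, 3, 3, 3) and form L = D - A. Computing det(xI - L) by cofactor expansion (or equivalently via sum-over-permutations) gives x^4 - 12x^3 + 48x^2 - 64x. Since p(0) = det(-L) = 0, x divides p(x). There is one zero in the spectrum, matching the 1 component.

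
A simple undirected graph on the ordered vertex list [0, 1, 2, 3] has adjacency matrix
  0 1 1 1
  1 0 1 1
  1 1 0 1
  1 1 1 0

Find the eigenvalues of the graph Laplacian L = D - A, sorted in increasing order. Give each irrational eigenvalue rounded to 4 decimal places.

[0, 4, 4, 4]

Reading degrees in the order [0, 1, 2, 3] gives [3, 3, 3, 3]; set D = diag(3, 3, 3, 3) and form L = D - A. Diagonalising L (or applying a numerical eigensolver to the 4x4 matrix) gives the spectrum above.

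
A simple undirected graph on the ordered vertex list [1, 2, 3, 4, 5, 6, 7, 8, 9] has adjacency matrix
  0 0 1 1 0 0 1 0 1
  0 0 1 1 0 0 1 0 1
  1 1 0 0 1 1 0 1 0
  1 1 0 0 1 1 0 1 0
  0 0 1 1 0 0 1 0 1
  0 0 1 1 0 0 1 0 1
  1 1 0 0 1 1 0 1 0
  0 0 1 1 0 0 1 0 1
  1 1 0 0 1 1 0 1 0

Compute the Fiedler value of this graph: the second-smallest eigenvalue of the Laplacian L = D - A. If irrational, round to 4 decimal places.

Reading degrees in the order [1, 2, 3, 4, 5, 6, 7, 8, 9] gives [4, 4, 5, 5, 4, 4, 5, 4, 5]; set D = diag(4, 4, 5, 5, 4, 4, 5, 4, 5) and form L = D - A. The smallest Laplacian eigenvalue is always 0. The next one, lambda_2 = 4, measures how hard the graph is to disconnect: larger values mean better connectivity. By the matrix-tree theorem the graph has (1/9) * product of the nonzero eigenvalues = 32000 spanning trees.

4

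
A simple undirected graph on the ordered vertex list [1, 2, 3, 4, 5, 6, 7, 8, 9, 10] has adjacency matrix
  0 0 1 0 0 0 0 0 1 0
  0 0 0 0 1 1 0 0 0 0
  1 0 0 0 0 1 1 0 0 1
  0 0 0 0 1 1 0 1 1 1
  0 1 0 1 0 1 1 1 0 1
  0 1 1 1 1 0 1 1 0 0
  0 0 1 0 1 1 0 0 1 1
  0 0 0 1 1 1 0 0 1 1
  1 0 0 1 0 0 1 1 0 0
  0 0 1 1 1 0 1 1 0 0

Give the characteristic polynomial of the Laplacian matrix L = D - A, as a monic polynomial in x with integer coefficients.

With the vertex order [1, 2, 3, 4, 5, 6, 7, 8, 9, 10], the degrees are [2, 2, 4, 5, 6, 6, 5, 5, 4, 5], giving D = diag(2, 2, 4, 5, 6, 6, 5, 5, 4, 5) and L = D - A. Computing det(xI - L) by cofactor expansion (or equivalently via sum-over-permutations) gives x^10 - 44x^9 + 840x^8 - 9110x^7 + 61670x^6 - 269248x^5 + 754755x^4 - 1302784x^3 + 1248380x^2 - 502320x. The coefficient of x^9 equals -trace(L) = -44, matching the sum of degrees. The largest eigenvalue, 8.0196, is at most the vertex count 10.

x^10 - 44x^9 + 840x^8 - 9110x^7 + 61670x^6 - 269248x^5 + 754755x^4 - 1302784x^3 + 1248380x^2 - 502320x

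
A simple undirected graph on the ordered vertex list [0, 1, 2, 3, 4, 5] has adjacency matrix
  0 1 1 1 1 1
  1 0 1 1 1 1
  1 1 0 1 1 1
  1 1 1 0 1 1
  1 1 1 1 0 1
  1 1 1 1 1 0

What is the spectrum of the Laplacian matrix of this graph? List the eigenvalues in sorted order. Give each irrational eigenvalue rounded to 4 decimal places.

Each diagonal entry of L is the vertex degree and each off-diagonal entry is -1 where an edge is present, 0 otherwise; in the order [0, 1, 2, 3, 4, 5] the diagonal is [5, 5, 5, 5, 5, 5]. The multiplicity of 0 as a Laplacian eigenvalue equals the number of connected components.

[0, 6, 6, 6, 6, 6]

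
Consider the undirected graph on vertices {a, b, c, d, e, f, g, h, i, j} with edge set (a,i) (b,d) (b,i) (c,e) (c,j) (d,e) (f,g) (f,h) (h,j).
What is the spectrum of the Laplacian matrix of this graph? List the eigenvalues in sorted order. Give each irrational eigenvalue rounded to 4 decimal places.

[0, 0.0979, 0.3820, 0.8244, 1.3820, 2, 2.6180, 3.1756, 3.6180, 3.9021]

Reading degrees in the order [a, b, c, d, e, f, g, h, i, j] gives [1, 2, 2, 2, 2, 2, 1, 2, 2, 2]; set D = diag(1, 2, 2, 2, 2, 2, 1, 2, 2, 2) and form L = D - A. Since every row of L sums to 0, the all-ones vector is in the kernel and 0 is an eigenvalue. The single zero eigenvalue shows the graph is connected. The largest eigenvalue, 3.9021, is at most the vertex count 10.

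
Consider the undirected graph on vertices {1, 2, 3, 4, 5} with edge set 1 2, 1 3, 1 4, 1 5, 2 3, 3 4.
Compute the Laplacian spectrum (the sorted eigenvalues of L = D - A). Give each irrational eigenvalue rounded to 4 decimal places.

With the vertex order [1, 2, 3, 4, 5], the degrees are [4, 2, 3, 2, 1], giving D = diag(4, 2, 3, 2, 1) and L = D - A. L is symmetric positive semidefinite, so every eigenvalue is real and nonnegative. The single zero eigenvalue shows the graph is connected. There is one zero in the spectrum, matching the 1 component.

[0, 1, 2, 4, 5]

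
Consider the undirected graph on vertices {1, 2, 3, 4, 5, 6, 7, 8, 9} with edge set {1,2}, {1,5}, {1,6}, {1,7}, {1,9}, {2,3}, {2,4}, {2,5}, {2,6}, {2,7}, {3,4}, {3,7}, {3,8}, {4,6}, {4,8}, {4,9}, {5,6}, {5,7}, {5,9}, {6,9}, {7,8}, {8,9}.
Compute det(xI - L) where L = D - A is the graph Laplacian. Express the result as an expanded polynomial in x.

x^9 - 44x^8 + 837x^7 - 8982x^6 + 59405x^5 - 247636x^4 + 634455x^3 - 911844x^2 + 561708x

With the vertex order [1, 2, 3, 4, 5, 6, 7, 8, 9], the degrees are [5, 6, 4, 5, 5, 5, 5, 4, 5], giving D = diag(5, 6, 4, 5, 5, 5, 5, 4, 5) and L = D - A. Computing det(xI - L) by cofactor expansion (or equivalently via sum-over-permutations) gives x^9 - 44x^8 + 837x^7 - 8982x^6 + 59405x^5 - 247636x^4 + 634455x^3 - 911844x^2 + 561708x. The coefficient of x^8 equals -trace(L) = -44, matching the sum of degrees. There is one zero in the spectrum, matching the 1 component. The eigenvalues sum to 44, which equals trace(L) = 2|E|.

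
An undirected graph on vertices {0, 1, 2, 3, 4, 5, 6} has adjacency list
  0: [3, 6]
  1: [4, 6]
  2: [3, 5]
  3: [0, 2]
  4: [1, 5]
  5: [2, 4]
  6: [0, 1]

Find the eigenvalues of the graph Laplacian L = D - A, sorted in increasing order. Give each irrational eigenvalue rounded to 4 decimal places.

[0, 0.7530, 0.7530, 2.4450, 2.4450, 3.8019, 3.8019]

With the vertex order [0, 1, 2, 3, 4, 5, 6], the degrees are [2, 2, 2, 2, 2, 2, 2], giving D = diag(2, 2, 2, 2, 2, 2, 2) and L = D - A. L is symmetric positive semidefinite, so every eigenvalue is real and nonnegative. The single zero eigenvalue shows the graph is connected. The largest eigenvalue, 3.8019, is at most the vertex count 7.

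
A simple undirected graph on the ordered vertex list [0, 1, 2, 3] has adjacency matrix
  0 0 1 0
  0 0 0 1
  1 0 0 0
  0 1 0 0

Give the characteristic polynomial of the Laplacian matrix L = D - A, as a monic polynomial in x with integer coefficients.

Each diagonal entry of L is the vertex degree and each off-diagonal entry is -1 where an edge is present, 0 otherwise; in the order [0, 1, 2, 3] the diagonal is [1, 1, 1, 1]. L has integer entries, so p(x) = det(xI - L) has integer coefficients. Expanding the determinant yields x^4 - 4x^3 + 4x^2. The constant term is 0 because L is singular (the all-ones vector lies in its kernel). The largest eigenvalue, 2, is at most the vertex count 4. The eigenvalues sum to 4, which equals trace(L) = 2|E|.

x^4 - 4x^3 + 4x^2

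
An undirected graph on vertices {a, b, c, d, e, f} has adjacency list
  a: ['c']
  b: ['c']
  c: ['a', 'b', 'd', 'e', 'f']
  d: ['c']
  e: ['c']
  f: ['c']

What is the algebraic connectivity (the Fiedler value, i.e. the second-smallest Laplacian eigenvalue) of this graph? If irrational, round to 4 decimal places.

1

With the vertex order [a, b, c, d, e, f], the degrees are [1, 1, 5, 1, 1, 1], giving D = diag(1, 1, 5, 1, 1, 1) and L = D - A. Computing the eigenvalues of L and sorting gives [0, 1, 1, 1, 1, 6]. The Fiedler value lambda_2 = 1 is strictly positive, so the graph is connected. The largest eigenvalue, 6, is at most the vertex count 6.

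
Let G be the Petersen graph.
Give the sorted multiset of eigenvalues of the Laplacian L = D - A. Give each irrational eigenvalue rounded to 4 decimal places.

[0, 2, 2, 2, 2, 2, 5, 5, 5, 5]

The graph has 10 vertices and degree multiset [3, 3, 3, 3, 3, 3, 3, 3, 3, 3]; D is the diagonal matrix of degrees and L = D - A. L is symmetric positive semidefinite, so every eigenvalue is real and nonnegative. The single zero eigenvalue shows the graph is connected. The largest eigenvalue, 5, is at most the vertex count 10.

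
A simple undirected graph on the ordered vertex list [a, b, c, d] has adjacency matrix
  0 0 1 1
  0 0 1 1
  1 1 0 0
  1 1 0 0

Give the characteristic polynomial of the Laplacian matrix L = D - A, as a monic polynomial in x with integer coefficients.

x^4 - 8x^3 + 20x^2 - 16x

With the vertex order [a, b, c, d], the degrees are [2, 2, 2, 2], giving D = diag(2, 2, 2, 2) and L = D - A. Computing det(xI - L) by cofactor expansion (or equivalently via sum-over-permutations) gives x^4 - 8x^3 + 20x^2 - 16x. The constant term is 0 because L is singular (the all-ones vector lies in its kernel). The eigenvalues sum to 8, which equals trace(L) = 2|E|.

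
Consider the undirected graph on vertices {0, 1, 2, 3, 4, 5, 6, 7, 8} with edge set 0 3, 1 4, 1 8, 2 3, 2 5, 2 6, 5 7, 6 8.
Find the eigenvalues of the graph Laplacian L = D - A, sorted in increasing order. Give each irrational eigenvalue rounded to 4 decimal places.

With the vertex order [0, 1, 2, 3, 4, 5, 6, 7, 8], the degrees are [1, 2, 3, 2, 1, 2, 2, 1, 2], giving D = diag(1, 2, 3, 2, 1, 2, 2, 1, 2) and L = D - A. Diagonalising L (or applying a numerical eigensolver to the 9x9 matrix) gives the spectrum above. The single zero eigenvalue shows the graph is connected. There is one zero in the spectrum, matching the 1 component.

[0, 0.1708, 0.3820, 0.8503, 1.6761, 2.4165, 2.6180, 3.4421, 4.4442]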